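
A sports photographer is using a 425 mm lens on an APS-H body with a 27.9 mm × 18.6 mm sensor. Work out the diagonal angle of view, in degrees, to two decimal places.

4.52°

Sensor diagonal = √(27.9² + 18.6²) = √1124.3700 ≈ 33.5316 mm.
Angle of view α = 2·arctan(d/2f) with d = 33.5316 mm and f = 425 mm.
d/2f = 0.03945; arctan(0.03945) ≈ 2.2591°, so α ≈ 4.5182°.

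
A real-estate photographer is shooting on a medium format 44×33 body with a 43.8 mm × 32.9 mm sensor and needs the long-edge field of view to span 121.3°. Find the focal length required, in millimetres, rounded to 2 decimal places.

From α = 2·arctan(w/2f) we get f = w / (2·tan(α/2)).
With w = 43.8 mm and α/2 = 60.65°, tan(α/2) ≈ 1.77834, so f ≈ 43.8 / 3.55668 ≈ 12.3148 mm.

12.31 mm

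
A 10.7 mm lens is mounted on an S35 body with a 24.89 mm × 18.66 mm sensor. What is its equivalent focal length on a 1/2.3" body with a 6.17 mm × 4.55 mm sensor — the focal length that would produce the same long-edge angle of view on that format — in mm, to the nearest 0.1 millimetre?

Equal angle of view means equal width/f ratio, so f₂ = f₁ · (width₂/width₁) = 10.7 × 6.17/24.89.
f₂ = 10.7 × 0.24789 ≈ 2.652 mm.

2.7 mm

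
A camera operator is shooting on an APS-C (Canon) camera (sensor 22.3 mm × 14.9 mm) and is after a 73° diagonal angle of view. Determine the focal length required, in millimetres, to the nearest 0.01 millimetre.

18.12 mm

Sensor diagonal = √(22.3² + 14.9²) = √719.3000 ≈ 26.8198 mm.
From α = 2·arctan(d/2f) we get f = d / (2·tan(α/2)).
With d = 26.8198 mm and α/2 = 36.5°, tan(α/2) ≈ 0.73996, so f ≈ 26.8198 / 1.47992 ≈ 18.1224 mm.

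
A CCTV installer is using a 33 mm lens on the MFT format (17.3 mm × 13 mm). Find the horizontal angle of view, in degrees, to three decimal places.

29.376°

Angle of view α = 2·arctan(w/2f) with w = 17.3 mm and f = 33 mm.
w/2f = 0.26212; arctan(0.26212) ≈ 14.6880°, so α ≈ 29.3760°.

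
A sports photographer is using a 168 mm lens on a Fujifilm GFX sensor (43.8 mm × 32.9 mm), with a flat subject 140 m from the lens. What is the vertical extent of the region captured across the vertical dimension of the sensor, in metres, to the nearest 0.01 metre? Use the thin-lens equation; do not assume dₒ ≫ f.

dₒ: 140 m = 140000 mm.
Similar triangles through the lens centre give W/dₒ = h/dᵢ; with 1/f = 1/dₒ + 1/dᵢ this gives W = h·(dₒ − f)/f.
W = 32.9 mm × (140000 − 168) / 168 = 32.9 × 832.3333 ≈ 27383.767 mm = 27.3838 m.

27.38 m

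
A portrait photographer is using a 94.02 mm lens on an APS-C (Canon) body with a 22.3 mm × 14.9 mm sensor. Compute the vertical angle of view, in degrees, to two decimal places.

Angle of view α = 2·arctan(h/2f) with h = 14.9 mm and f = 94.02 mm.
h/2f = 0.07924; arctan(0.07924) ≈ 4.5306°, so α ≈ 9.0611°.

9.06°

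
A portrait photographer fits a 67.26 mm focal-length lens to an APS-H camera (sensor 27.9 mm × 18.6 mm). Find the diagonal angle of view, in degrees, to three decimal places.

Sensor diagonal = √(27.9² + 18.6²) = √1124.3700 ≈ 33.5316 mm.
Angle of view α = 2·arctan(d/2f) with d = 33.5316 mm and f = 67.26 mm.
d/2f = 0.24927; arctan(0.24927) ≈ 13.9968°, so α ≈ 27.9936°.

27.994°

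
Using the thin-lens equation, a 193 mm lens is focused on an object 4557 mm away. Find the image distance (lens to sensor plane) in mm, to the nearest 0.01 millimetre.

1/dᵢ = 1/f − 1/dₒ = 1/193 − 1/4557 = 0.0049619 mm⁻¹.
dᵢ = 1/0.0049619 ≈ 201.5355 mm.

201.54 mm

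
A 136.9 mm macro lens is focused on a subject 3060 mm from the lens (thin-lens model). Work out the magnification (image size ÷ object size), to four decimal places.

0.0468×

Thin lens: 1/f = 1/dₒ + 1/dᵢ → 1/dᵢ = 1/136.9 − 1/3060 = 0.0069778 mm⁻¹, so dᵢ ≈ 143.3116 mm.
Magnification m = dᵢ/dₒ = 143.3116/3060 ≈ 0.04683.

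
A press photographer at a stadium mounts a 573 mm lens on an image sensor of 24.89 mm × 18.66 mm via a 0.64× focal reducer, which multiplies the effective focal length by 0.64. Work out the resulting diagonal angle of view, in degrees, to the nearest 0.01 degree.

4.86°

Effective focal length f = 573 × 0.64 = 366.72 mm.
Sensor diagonal = √(24.89² + 18.66²) = √967.7077 ≈ 31.1080 mm.
α = 2·arctan(31.108 / (2 × 366.72)) = 2·arctan(0.04241) ≈ 4.8574°.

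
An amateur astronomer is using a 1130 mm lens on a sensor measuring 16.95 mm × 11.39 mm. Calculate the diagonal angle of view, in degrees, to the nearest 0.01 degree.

1.04°

Sensor diagonal = √(16.95² + 11.39²) = √417.0346 ≈ 20.4214 mm.
Angle of view α = 2·arctan(d/2f) with d = 20.4214 mm and f = 1130 mm.
d/2f = 0.00904; arctan(0.00904) ≈ 0.5177°, so α ≈ 1.0354°.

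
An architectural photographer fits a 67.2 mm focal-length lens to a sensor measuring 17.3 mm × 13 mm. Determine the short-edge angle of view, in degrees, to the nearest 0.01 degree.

Angle of view α = 2·arctan(h/2f) with h = 13 mm and f = 67.2 mm.
h/2f = 0.09673; arctan(0.09673) ≈ 5.5248°, so α ≈ 11.0496°.

11.05°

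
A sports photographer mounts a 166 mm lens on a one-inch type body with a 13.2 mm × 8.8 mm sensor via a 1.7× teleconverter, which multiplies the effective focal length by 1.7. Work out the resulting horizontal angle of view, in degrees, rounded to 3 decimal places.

2.680°

Effective focal length f = 166 × 1.7 = 282.2 mm.
α = 2·arctan(13.2 / (2 × 282.2)) = 2·arctan(0.02339) ≈ 2.6795°.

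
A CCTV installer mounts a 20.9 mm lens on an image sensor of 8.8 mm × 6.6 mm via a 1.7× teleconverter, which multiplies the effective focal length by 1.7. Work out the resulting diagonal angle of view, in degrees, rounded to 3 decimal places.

Effective focal length f = 20.9 × 1.7 = 35.53 mm.
Sensor diagonal = √(8.8² + 6.6²) = √121.0000 ≈ 11.0000 mm.
α = 2·arctan(11.000 / (2 × 35.53)) = 2·arctan(0.15480) ≈ 17.5989°.

17.599°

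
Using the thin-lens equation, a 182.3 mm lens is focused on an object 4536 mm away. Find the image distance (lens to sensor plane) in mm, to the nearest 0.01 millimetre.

189.93 mm

1/dᵢ = 1/f − 1/dₒ = 1/182.3 − 1/4536 = 0.0052650 mm⁻¹.
dᵢ = 1/0.0052650 ≈ 189.9333 mm.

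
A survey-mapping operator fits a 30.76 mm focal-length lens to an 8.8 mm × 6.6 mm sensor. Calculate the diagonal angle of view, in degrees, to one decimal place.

Sensor diagonal = √(8.8² + 6.6²) = √121.0000 ≈ 11.0000 mm.
Angle of view α = 2·arctan(d/2f) with d = 11.0000 mm and f = 30.76 mm.
d/2f = 0.17880; arctan(0.17880) ≈ 10.1376°, so α ≈ 20.2751°.

20.3°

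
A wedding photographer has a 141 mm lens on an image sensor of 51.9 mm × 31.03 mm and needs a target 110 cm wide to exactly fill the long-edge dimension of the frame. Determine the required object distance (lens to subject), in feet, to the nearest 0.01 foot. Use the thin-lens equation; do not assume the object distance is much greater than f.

W: 110 cm = 1100 mm.
Magnification m = w/W = dᵢ/dₒ; combined with 1/f = 1/dₒ + 1/dᵢ this gives dₒ = f·(1 + W/w).
dₒ = 141 mm × (1 + 1100/51.9) = 141 × 22.1946 ≈ 3129.439 mm = 3129.439/304.8 ft = 10.2672 ft.

10.27 ft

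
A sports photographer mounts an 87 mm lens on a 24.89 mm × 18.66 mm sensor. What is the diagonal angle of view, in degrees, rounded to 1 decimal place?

Sensor diagonal = √(24.89² + 18.66²) = √967.7077 ≈ 31.1080 mm.
Angle of view α = 2·arctan(d/2f) with d = 31.1080 mm and f = 87 mm.
d/2f = 0.17878; arctan(0.17878) ≈ 10.1363°, so α ≈ 20.2727°.

20.3°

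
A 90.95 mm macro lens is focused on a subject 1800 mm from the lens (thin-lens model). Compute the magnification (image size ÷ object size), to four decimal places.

0.0532×

Thin lens: 1/f = 1/dₒ + 1/dᵢ → 1/dᵢ = 1/90.95 − 1/1800 = 0.0104395 mm⁻¹, so dᵢ ≈ 95.7901 mm.
Magnification m = dᵢ/dₒ = 95.7901/1800 ≈ 0.05322.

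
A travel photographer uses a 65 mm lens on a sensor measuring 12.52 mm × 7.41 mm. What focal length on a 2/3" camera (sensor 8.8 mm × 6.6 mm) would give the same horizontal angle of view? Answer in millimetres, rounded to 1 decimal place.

Equal angle of view means equal width/f ratio, so f₂ = f₁ · (width₂/width₁) = 65 × 8.8/12.52.
f₂ = 65 × 0.70288 ≈ 45.687 mm.

45.7 mm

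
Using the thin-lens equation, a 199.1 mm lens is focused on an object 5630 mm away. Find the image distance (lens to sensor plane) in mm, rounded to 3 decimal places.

1/dᵢ = 1/f − 1/dₒ = 1/199.1 − 1/5630 = 0.0048450 mm⁻¹.
dᵢ = 1/0.0048450 ≈ 206.3991 mm.

206.399 mm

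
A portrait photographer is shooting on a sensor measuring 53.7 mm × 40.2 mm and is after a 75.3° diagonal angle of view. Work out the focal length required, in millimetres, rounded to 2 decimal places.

Sensor diagonal = √(53.7² + 40.2²) = √4499.7300 ≈ 67.0800 mm.
From α = 2·arctan(d/2f) we get f = d / (2·tan(α/2)).
With d = 67.0800 mm and α/2 = 37.65°, tan(α/2) ≈ 0.77149, so f ≈ 67.0800 / 1.54299 ≈ 43.4741 mm.

43.47 mm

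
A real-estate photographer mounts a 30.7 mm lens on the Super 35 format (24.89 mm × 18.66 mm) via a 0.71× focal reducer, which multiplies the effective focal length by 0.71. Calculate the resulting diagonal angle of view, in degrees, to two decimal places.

71.02°

Effective focal length f = 30.7 × 0.71 = 21.797 mm.
Sensor diagonal = √(24.89² + 18.66²) = √967.7077 ≈ 31.1080 mm.
α = 2·arctan(31.108 / (2 × 21.797)) = 2·arctan(0.71358) ≈ 71.0221°.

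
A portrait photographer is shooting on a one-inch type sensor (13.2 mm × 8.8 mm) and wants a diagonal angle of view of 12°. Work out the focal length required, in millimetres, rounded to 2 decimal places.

Sensor diagonal = √(13.2² + 8.8²) = √251.6800 ≈ 15.8644 mm.
From α = 2·arctan(d/2f) we get f = d / (2·tan(α/2)).
With d = 15.8644 mm and α/2 = 6°, tan(α/2) ≈ 0.10510, so f ≈ 15.8644 / 0.21021 ≈ 75.4700 mm.

75.47 mm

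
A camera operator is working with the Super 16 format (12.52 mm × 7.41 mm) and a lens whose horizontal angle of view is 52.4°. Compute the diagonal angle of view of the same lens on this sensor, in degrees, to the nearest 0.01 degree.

59.52°

From the horizontal AOV: f = 12.52 / (2·tan(26.2°)) = 12.52 / 0.98412 ≈ 12.7220 mm.
Sensor diagonal = √(12.52² + 7.41²) = √211.6585 ≈ 14.5485 mm.
Diagonal AOV = 2·arctan(14.5485 / (2 × 12.7220)) = 2·arctan(0.57178) ≈ 59.5205°.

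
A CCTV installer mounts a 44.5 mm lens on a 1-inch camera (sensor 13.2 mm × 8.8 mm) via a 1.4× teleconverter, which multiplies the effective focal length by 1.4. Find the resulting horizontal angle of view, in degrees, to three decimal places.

12.095°

Effective focal length f = 44.5 × 1.4 = 62.3 mm.
α = 2·arctan(13.2 / (2 × 62.3)) = 2·arctan(0.10594) ≈ 12.0946°.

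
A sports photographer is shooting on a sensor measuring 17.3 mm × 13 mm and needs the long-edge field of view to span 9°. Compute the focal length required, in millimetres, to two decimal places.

109.91 mm

From α = 2·arctan(w/2f) we get f = w / (2·tan(α/2)).
With w = 17.3 mm and α/2 = 4.5°, tan(α/2) ≈ 0.07870, so f ≈ 17.3 / 0.15740 ≈ 109.9087 mm.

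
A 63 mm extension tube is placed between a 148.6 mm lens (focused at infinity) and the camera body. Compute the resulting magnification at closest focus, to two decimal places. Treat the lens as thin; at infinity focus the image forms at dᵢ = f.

0.42×

The tube moves the image plane from f to f + e, so dᵢ = 148.6 + 63 = 211.6 mm. Focus is achieved when 1/f = 1/dₒ + 1/dᵢ, giving dₒ = 1/(1/f − 1/(f+e)).
Magnification m = dᵢ/dₒ = (f+e)·(1/f − 1/(f+e)) = e/f = 63/148.6 ≈ 0.4240.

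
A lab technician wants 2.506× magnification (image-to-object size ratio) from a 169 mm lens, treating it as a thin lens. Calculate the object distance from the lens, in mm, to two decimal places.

With m = dᵢ/dₒ and 1/f = 1/dₒ + 1/dᵢ, substituting dᵢ = m·dₒ gives 1/f = (1 + 1/m)/dₒ, hence dₒ = f·(1 + 1/m).
dₒ = 169 × (1 + 1/2.506) = 169 × 1.39904 ≈ 236.438 mm.

236.44 mm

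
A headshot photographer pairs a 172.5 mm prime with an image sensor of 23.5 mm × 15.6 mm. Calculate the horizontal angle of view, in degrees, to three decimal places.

7.793°

Angle of view α = 2·arctan(w/2f) with w = 23.5 mm and f = 172.5 mm.
w/2f = 0.06812; arctan(0.06812) ≈ 3.8967°, so α ≈ 7.7935°.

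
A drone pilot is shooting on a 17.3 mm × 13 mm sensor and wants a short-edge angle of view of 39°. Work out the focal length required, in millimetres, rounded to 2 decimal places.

18.36 mm

From α = 2·arctan(h/2f) we get f = h / (2·tan(α/2)).
With h = 13 mm and α/2 = 19.5°, tan(α/2) ≈ 0.35412, so f ≈ 13 / 0.70824 ≈ 18.3554 mm.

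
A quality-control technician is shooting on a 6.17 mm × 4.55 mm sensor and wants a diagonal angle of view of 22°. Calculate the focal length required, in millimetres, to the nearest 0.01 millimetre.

Sensor diagonal = √(6.17² + 4.55²) = √58.7714 ≈ 7.6663 mm.
From α = 2·arctan(d/2f) we get f = d / (2·tan(α/2)).
With d = 7.6663 mm and α/2 = 11°, tan(α/2) ≈ 0.19438, so f ≈ 7.6663 / 0.38876 ≈ 19.7197 mm.

19.72 mm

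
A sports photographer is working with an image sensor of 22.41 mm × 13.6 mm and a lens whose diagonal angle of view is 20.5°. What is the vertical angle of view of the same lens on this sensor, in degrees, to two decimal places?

10.72°

Sensor diagonal = √(22.41² + 13.6²) = √687.1681 ≈ 26.2139 mm.
From the diagonal AOV: f = 26.2139 / (2·tan(10.25°)) = 26.2139 / 0.36166 ≈ 72.4824 mm.
Vertical AOV = 2·arctan(13.6 / (2 × 72.4824)) = 2·arctan(0.09382) ≈ 10.7191°.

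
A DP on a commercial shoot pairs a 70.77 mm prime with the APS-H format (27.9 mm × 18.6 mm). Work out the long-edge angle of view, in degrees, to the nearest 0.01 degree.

22.30°

Angle of view α = 2·arctan(w/2f) with w = 27.9 mm and f = 70.77 mm.
w/2f = 0.19712; arctan(0.19712) ≈ 11.1510°, so α ≈ 22.3021°.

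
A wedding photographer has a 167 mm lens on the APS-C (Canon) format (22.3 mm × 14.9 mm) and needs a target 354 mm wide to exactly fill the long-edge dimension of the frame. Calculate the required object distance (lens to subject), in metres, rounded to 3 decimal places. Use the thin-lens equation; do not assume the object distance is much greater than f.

2.818 m

Magnification m = w/W = dᵢ/dₒ; combined with 1/f = 1/dₒ + 1/dᵢ this gives dₒ = f·(1 + W/w).
dₒ = 167 mm × (1 + 354/22.3) = 167 × 16.8744 ≈ 2818.031 mm = 2.81803 m.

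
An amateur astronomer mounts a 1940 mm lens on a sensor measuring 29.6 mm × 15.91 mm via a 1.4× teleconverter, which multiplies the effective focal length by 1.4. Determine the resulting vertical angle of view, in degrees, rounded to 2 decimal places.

Effective focal length f = 1940 × 1.4 = 2716 mm.
α = 2·arctan(15.91 / (2 × 2716)) = 2·arctan(0.00293) ≈ 0.3356°.

0.34°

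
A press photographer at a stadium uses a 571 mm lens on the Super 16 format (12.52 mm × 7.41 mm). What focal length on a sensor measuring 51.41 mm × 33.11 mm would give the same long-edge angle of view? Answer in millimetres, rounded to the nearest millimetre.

2345 mm

Equal angle of view means equal width/f ratio, so f₂ = f₁ · (width₂/width₁) = 571 × 51.41/12.52.
f₂ = 571 × 4.10623 ≈ 2344.657 mm.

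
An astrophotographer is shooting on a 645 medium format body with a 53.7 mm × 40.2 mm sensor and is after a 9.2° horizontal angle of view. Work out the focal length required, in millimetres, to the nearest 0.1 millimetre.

From α = 2·arctan(w/2f) we get f = w / (2·tan(α/2)).
With w = 53.7 mm and α/2 = 4.6°, tan(α/2) ≈ 0.08046, so f ≈ 53.7 / 0.16092 ≈ 333.7141 mm.

333.7 mm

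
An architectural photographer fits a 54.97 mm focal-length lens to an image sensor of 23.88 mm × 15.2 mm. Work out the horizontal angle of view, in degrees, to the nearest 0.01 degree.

24.51°

Angle of view α = 2·arctan(w/2f) with w = 23.88 mm and f = 54.97 mm.
w/2f = 0.21721; arctan(0.21721) ≈ 12.2548°, so α ≈ 24.5096°.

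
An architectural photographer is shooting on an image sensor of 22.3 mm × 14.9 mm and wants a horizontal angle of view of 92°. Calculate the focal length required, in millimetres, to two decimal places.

10.77 mm

From α = 2·arctan(w/2f) we get f = w / (2·tan(α/2)).
With w = 22.3 mm and α/2 = 46°, tan(α/2) ≈ 1.03553, so f ≈ 22.3 / 2.07106 ≈ 10.7674 mm.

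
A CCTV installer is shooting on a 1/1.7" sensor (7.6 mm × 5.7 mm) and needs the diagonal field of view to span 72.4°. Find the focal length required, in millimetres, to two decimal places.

Sensor diagonal = √(7.6² + 5.7²) = √90.2500 ≈ 9.5000 mm.
From α = 2·arctan(d/2f) we get f = d / (2·tan(α/2)).
With d = 9.5000 mm and α/2 = 36.2°, tan(α/2) ≈ 0.73189, so f ≈ 9.5000 / 1.46378 ≈ 6.4901 mm.

6.49 mm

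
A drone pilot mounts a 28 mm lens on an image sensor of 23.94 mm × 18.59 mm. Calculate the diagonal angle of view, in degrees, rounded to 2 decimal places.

Sensor diagonal = √(23.94² + 18.59²) = √918.7117 ≈ 30.3103 mm.
Angle of view α = 2·arctan(d/2f) with d = 30.3103 mm and f = 28 mm.
d/2f = 0.54125; arctan(0.54125) ≈ 28.4247°, so α ≈ 56.8493°.

56.85°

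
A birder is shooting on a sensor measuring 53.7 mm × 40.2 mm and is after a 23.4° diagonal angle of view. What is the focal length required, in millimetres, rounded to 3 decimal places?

161.959 mm

Sensor diagonal = √(53.7² + 40.2²) = √4499.7300 ≈ 67.0800 mm.
From α = 2·arctan(d/2f) we get f = d / (2·tan(α/2)).
With d = 67.0800 mm and α/2 = 11.7°, tan(α/2) ≈ 0.20709, so f ≈ 67.0800 / 0.41418 ≈ 161.9586 mm.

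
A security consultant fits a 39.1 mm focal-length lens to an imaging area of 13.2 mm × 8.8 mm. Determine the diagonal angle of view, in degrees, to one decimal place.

Sensor diagonal = √(13.2² + 8.8²) = √251.6800 ≈ 15.8644 mm.
Angle of view α = 2·arctan(d/2f) with d = 15.8644 mm and f = 39.1 mm.
d/2f = 0.20287; arctan(0.20287) ≈ 11.4680°, so α ≈ 22.9359°.

22.9°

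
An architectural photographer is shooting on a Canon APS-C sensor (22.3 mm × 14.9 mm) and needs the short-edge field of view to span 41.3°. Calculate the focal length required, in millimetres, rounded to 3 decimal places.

From α = 2·arctan(h/2f) we get f = h / (2·tan(α/2)).
With h = 14.9 mm and α/2 = 20.65°, tan(α/2) ≈ 0.37687, so f ≈ 14.9 / 0.75374 ≈ 19.7680 mm.

19.768 mm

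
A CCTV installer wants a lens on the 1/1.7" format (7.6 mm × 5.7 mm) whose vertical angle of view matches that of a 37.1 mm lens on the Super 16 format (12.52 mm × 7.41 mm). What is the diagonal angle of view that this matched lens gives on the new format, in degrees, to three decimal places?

18.900°

Equal vertical AOV ⇒ f₂ = f₁ · 5.7/7.41 = 37.1 × 0.76923 ≈ 28.5385 mm.
Sensor diagonal = √(7.6² + 5.7²) = √90.2500 ≈ 9.5000 mm.
Diagonal AOV on the new format = 2·arctan(9.5000 / (2 × 28.5385)) = 2·arctan(0.16644) ≈ 18.8996°.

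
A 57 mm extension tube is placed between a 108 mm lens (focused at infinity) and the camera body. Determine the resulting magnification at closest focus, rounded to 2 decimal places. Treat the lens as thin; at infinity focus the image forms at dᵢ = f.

The tube moves the image plane from f to f + e, so dᵢ = 108 + 57 = 165 mm. Focus is achieved when 1/f = 1/dₒ + 1/dᵢ, giving dₒ = 1/(1/f − 1/(f+e)).
Magnification m = dᵢ/dₒ = (f+e)·(1/f − 1/(f+e)) = e/f = 57/108 ≈ 0.5278.

0.53×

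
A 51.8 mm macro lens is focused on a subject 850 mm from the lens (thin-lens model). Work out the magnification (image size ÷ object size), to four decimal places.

0.0649×

Thin lens: 1/f = 1/dₒ + 1/dᵢ → 1/dᵢ = 1/51.8 − 1/850 = 0.0181285 mm⁻¹, so dᵢ ≈ 55.1616 mm.
Magnification m = dᵢ/dₒ = 55.1616/850 ≈ 0.06490.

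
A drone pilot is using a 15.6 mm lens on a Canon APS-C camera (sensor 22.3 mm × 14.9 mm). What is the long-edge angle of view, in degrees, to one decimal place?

Angle of view α = 2·arctan(w/2f) with w = 22.3 mm and f = 15.6 mm.
w/2f = 0.71474; arctan(0.71474) ≈ 35.5550°, so α ≈ 71.1101°.

71.1°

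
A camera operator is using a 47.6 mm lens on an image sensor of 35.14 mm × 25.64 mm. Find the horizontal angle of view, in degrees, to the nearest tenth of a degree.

Angle of view α = 2·arctan(w/2f) with w = 35.14 mm and f = 47.6 mm.
w/2f = 0.36912; arctan(0.36912) ≈ 20.2600°, so α ≈ 40.5200°.

40.5°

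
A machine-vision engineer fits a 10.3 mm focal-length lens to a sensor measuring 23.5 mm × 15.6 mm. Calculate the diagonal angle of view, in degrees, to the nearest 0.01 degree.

Sensor diagonal = √(23.5² + 15.6²) = √795.6100 ≈ 28.2066 mm.
Angle of view α = 2·arctan(d/2f) with d = 28.2066 mm and f = 10.3 mm.
d/2f = 1.36925; arctan(1.36925) ≈ 53.8584°, so α ≈ 107.7167°.

107.72°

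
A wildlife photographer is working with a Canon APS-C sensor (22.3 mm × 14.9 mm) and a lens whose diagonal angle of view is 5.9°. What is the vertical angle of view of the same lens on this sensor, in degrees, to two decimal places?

Sensor diagonal = √(22.3² + 14.9²) = √719.3000 ≈ 26.8198 mm.
From the diagonal AOV: f = 26.8198 / (2·tan(2.95°)) = 26.8198 / 0.10307 ≈ 260.2206 mm.
Vertical AOV = 2·arctan(14.9 / (2 × 260.2206)) = 2·arctan(0.02863) ≈ 3.2798°.

3.28°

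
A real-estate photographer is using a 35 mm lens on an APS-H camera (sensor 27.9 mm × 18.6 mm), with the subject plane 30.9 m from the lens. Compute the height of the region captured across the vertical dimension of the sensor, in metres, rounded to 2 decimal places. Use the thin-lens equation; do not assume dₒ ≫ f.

dₒ: 30.9 m = 30900 mm.
Similar triangles through the lens centre give W/dₒ = h/dᵢ; with 1/f = 1/dₒ + 1/dᵢ this gives W = h·(dₒ − f)/f.
W = 18.6 mm × (30900 − 35) / 35 = 18.6 × 881.8571 ≈ 16402.543 mm = 16.4025 m.

16.40 m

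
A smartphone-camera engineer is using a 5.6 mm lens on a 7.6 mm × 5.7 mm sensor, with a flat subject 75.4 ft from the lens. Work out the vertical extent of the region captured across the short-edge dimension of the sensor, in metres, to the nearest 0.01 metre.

23.39 m

dₒ: 75.4 ft × 304.8 mm/ft = 22981.92 mm.
Similar triangles through the lens centre give W/dₒ = h/dᵢ; with 1/f = 1/dₒ + 1/dᵢ this gives W = h·(dₒ − f)/f.
W = 5.7 mm × (22981.9 − 5.6) / 5.6 = 5.7 × 4102.9142 ≈ 23386.611 mm = 23.3866 m.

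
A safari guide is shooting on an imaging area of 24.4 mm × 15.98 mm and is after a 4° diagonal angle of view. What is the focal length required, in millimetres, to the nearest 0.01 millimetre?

417.62 mm

Sensor diagonal = √(24.4² + 15.98²) = √850.7204 ≈ 29.1671 mm.
From α = 2·arctan(d/2f) we get f = d / (2·tan(α/2)).
With d = 29.1671 mm and α/2 = 2°, tan(α/2) ≈ 0.03492, so f ≈ 29.1671 / 0.06984 ≈ 417.6184 mm.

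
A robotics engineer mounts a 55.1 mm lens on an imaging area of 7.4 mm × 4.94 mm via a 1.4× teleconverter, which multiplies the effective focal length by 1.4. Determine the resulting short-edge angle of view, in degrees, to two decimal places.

3.67°

Effective focal length f = 55.1 × 1.4 = 77.14 mm.
α = 2·arctan(4.94 / (2 × 77.14)) = 2·arctan(0.03202) ≈ 3.6679°.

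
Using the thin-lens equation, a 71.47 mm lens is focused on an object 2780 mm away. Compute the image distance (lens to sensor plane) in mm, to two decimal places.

1/dᵢ = 1/f − 1/dₒ = 1/71.47 − 1/2780 = 0.0136322 mm⁻¹.
dᵢ = 1/0.0136322 ≈ 73.3559 mm.

73.36 mm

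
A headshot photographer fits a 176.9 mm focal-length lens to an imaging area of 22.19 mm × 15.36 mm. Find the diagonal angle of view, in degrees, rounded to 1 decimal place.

8.7°

Sensor diagonal = √(22.19² + 15.36²) = √728.3257 ≈ 26.9875 mm.
Angle of view α = 2·arctan(d/2f) with d = 26.9875 mm and f = 176.9 mm.
d/2f = 0.07628; arctan(0.07628) ≈ 4.3620°, so α ≈ 8.7240°.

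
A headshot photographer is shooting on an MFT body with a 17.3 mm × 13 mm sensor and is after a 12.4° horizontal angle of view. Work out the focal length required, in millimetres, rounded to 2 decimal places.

79.62 mm

From α = 2·arctan(w/2f) we get f = w / (2·tan(α/2)).
With w = 17.3 mm and α/2 = 6.2°, tan(α/2) ≈ 0.10863, so f ≈ 17.3 / 0.21727 ≈ 79.6246 mm.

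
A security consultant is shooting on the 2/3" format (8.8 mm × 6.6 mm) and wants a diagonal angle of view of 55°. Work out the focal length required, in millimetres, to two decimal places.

10.57 mm

Sensor diagonal = √(8.8² + 6.6²) = √121.0000 ≈ 11.0000 mm.
From α = 2·arctan(d/2f) we get f = d / (2·tan(α/2)).
With d = 11.0000 mm and α/2 = 27.5°, tan(α/2) ≈ 0.52057, so f ≈ 11.0000 / 1.04113 ≈ 10.5654 mm.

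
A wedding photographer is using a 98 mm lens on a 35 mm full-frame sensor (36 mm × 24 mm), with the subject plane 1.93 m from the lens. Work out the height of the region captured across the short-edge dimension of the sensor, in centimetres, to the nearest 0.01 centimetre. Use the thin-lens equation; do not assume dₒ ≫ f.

dₒ: 1.93 m = 1930 mm.
Similar triangles through the lens centre give W/dₒ = h/dᵢ; with 1/f = 1/dₒ + 1/dᵢ this gives W = h·(dₒ − f)/f.
W = 24 mm × (1930 − 98) / 98 = 24 × 18.6939 ≈ 448.653 mm = 44.8653 cm.

44.87 cm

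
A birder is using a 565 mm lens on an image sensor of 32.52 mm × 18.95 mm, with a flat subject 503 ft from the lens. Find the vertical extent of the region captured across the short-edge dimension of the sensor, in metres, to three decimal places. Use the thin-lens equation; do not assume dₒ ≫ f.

dₒ: 503 ft × 304.8 mm/ft = 153314.40 mm.
Similar triangles through the lens centre give W/dₒ = h/dᵢ; with 1/f = 1/dₒ + 1/dᵢ this gives W = h·(dₒ − f)/f.
W = 18.95 mm × (153314 − 565) / 565 = 18.95 × 270.3529 ≈ 5123.188 mm = 5.12319 m.

5.123 m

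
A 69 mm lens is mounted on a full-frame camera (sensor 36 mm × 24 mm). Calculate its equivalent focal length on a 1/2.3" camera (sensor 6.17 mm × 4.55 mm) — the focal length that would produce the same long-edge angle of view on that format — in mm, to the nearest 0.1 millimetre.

11.8 mm

Equal angle of view means equal width/f ratio, so f₂ = f₁ · (width₂/width₁) = 69 × 6.17/36.
f₂ = 69 × 0.17139 ≈ 11.826 mm.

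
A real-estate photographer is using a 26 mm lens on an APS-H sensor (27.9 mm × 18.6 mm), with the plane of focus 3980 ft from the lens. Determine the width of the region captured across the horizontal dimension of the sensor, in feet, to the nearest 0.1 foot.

4270.8 ft

dₒ: 3980 ft × 304.8 mm/ft = 1213103.96 mm.
Similar triangles through the lens centre give W/dₒ = w/dᵢ; with 1/f = 1/dₒ + 1/dᵢ this gives W = w·(dₒ − f)/f.
W = 27.9 mm × (1.2131e+06 − 26) / 26 = 27.9 × 46656.8447 ≈ 1301725.966 mm = 1301725.966/304.8 ft = 4270.75 ft.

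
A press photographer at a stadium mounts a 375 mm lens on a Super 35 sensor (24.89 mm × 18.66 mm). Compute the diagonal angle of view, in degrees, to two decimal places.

Sensor diagonal = √(24.89² + 18.66²) = √967.7077 ≈ 31.1080 mm.
Angle of view α = 2·arctan(d/2f) with d = 31.1080 mm and f = 375 mm.
d/2f = 0.04148; arctan(0.04148) ≈ 2.3751°, so α ≈ 4.7502°.

4.75°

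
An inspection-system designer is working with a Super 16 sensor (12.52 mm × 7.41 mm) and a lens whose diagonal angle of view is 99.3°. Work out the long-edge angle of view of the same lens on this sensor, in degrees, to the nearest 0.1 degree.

90.7°

Sensor diagonal = √(12.52² + 7.41²) = √211.6585 ≈ 14.5485 mm.
From the diagonal AOV: f = 14.5485 / (2·tan(49.65°)) = 14.5485 / 2.35415 ≈ 6.1799 mm.
Long-edge AOV = 2·arctan(12.52 / (2 × 6.1799)) = 2·arctan(1.01296) ≈ 90.7376°.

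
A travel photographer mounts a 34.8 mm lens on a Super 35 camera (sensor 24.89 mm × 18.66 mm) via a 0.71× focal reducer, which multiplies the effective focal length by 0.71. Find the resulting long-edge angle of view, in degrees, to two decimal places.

53.47°

Effective focal length f = 34.8 × 0.71 = 24.708 mm.
α = 2·arctan(24.89 / (2 × 24.708)) = 2·arctan(0.50368) ≈ 53.4672°.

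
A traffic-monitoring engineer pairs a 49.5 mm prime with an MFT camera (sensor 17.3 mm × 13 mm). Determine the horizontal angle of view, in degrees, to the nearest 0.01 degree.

Angle of view α = 2·arctan(w/2f) with w = 17.3 mm and f = 49.5 mm.
w/2f = 0.17475; arctan(0.17475) ≈ 9.9122°, so α ≈ 19.8244°.

19.82°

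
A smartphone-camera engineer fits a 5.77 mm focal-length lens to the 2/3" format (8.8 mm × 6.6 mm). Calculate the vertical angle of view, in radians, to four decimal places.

1.0390 rad

Angle of view α = 2·arctan(h/2f) with h = 6.6 mm and f = 5.77 mm.
h/2f = 0.57192; arctan(0.57192) ≈ 0.5195 rad, so α ≈ 1.0390 rad.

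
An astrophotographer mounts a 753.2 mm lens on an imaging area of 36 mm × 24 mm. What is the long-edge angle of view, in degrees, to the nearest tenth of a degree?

Angle of view α = 2·arctan(w/2f) with w = 36 mm and f = 753.2 mm.
w/2f = 0.02390; arctan(0.02390) ≈ 1.3690°, so α ≈ 2.7380°.

2.7°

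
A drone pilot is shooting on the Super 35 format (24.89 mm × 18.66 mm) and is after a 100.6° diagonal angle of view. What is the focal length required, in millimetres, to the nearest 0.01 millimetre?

12.91 mm

Sensor diagonal = √(24.89² + 18.66²) = √967.7077 ≈ 31.1080 mm.
From α = 2·arctan(d/2f) we get f = d / (2·tan(α/2)).
With d = 31.1080 mm and α/2 = 50.3°, tan(α/2) ≈ 1.20451, so f ≈ 31.1080 / 2.40901 ≈ 12.9132 mm.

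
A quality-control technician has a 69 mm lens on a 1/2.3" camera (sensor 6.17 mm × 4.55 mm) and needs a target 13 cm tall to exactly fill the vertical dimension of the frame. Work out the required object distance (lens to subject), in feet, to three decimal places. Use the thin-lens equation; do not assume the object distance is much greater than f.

W: 13 cm = 130 mm.
Magnification m = h/W = dᵢ/dₒ; combined with 1/f = 1/dₒ + 1/dᵢ this gives dₒ = f·(1 + W/h).
dₒ = 69 mm × (1 + 130/4.55) = 69 × 29.5714 ≈ 2040.429 mm = 2040.429/304.8 ft = 6.69432 ft.

6.694 ft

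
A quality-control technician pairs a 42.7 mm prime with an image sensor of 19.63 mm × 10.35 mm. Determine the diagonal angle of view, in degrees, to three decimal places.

29.133°

Sensor diagonal = √(19.63² + 10.35²) = √492.4594 ≈ 22.1914 mm.
Angle of view α = 2·arctan(d/2f) with d = 22.1914 mm and f = 42.7 mm.
d/2f = 0.25985; arctan(0.25985) ≈ 14.5663°, so α ≈ 29.1326°.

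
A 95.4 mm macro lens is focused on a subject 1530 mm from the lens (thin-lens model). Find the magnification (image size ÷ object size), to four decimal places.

0.0665×

Thin lens: 1/f = 1/dₒ + 1/dᵢ → 1/dᵢ = 1/95.4 − 1/1530 = 0.0098286 mm⁻¹, so dᵢ ≈ 101.7440 mm.
Magnification m = dᵢ/dₒ = 101.7440/1530 ≈ 0.06650.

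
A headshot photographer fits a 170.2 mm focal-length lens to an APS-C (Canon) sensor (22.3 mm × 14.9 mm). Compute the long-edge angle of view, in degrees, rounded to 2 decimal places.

Angle of view α = 2·arctan(w/2f) with w = 22.3 mm and f = 170.2 mm.
w/2f = 0.06551; arctan(0.06551) ≈ 3.7482°, so α ≈ 7.4963°.

7.50°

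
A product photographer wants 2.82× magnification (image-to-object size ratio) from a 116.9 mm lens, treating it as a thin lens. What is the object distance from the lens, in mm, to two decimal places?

158.35 mm

With m = dᵢ/dₒ and 1/f = 1/dₒ + 1/dᵢ, substituting dᵢ = m·dₒ gives 1/f = (1 + 1/m)/dₒ, hence dₒ = f·(1 + 1/m).
dₒ = 116.9 × (1 + 1/2.82) = 116.9 × 1.35461 ≈ 158.354 mm.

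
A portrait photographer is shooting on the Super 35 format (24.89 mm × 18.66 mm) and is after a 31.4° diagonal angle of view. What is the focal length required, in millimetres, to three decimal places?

55.335 mm

Sensor diagonal = √(24.89² + 18.66²) = √967.7077 ≈ 31.1080 mm.
From α = 2·arctan(d/2f) we get f = d / (2·tan(α/2)).
With d = 31.1080 mm and α/2 = 15.7°, tan(α/2) ≈ 0.28109, so f ≈ 31.1080 / 0.56217 ≈ 55.3351 mm.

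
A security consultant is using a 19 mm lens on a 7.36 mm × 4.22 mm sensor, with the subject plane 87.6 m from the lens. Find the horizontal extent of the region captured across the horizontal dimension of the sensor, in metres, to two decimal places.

33.93 m

dₒ: 87.6 m = 87600 mm.
Similar triangles through the lens centre give W/dₒ = w/dᵢ; with 1/f = 1/dₒ + 1/dᵢ this gives W = w·(dₒ − f)/f.
W = 7.36 mm × (87600 − 19) / 19 = 7.36 × 4609.5263 ≈ 33926.114 mm = 33.9261 m.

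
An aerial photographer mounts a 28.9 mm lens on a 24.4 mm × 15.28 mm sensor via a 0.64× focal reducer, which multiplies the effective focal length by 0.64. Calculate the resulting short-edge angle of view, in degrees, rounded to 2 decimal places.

44.89°

Effective focal length f = 28.9 × 0.64 = 18.496 mm.
α = 2·arctan(15.28 / (2 × 18.496)) = 2·arctan(0.41306) ≈ 44.8873°.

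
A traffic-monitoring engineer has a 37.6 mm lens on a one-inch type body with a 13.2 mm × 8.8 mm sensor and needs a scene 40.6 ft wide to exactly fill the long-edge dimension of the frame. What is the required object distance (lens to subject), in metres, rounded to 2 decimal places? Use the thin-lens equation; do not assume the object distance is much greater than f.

35.29 m

W: 40.6 ft × 304.8 mm/ft = 12374.88 mm.
Magnification m = w/W = dᵢ/dₒ; combined with 1/f = 1/dₒ + 1/dᵢ this gives dₒ = f·(1 + W/w).
dₒ = 37.6 mm × (1 + 12374.9/13.2) = 37.6 × 938.4909 ≈ 35287.257 mm = 35.2873 m.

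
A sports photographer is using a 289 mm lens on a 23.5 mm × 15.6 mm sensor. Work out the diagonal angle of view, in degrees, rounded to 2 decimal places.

Sensor diagonal = √(23.5² + 15.6²) = √795.6100 ≈ 28.2066 mm.
Angle of view α = 2·arctan(d/2f) with d = 28.2066 mm and f = 289 mm.
d/2f = 0.04880; arctan(0.04880) ≈ 2.7938°, so α ≈ 5.5877°.

5.59°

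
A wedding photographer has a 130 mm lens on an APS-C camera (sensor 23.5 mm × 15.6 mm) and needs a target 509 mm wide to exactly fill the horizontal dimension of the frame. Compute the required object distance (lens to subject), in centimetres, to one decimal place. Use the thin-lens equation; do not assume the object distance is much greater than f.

Magnification m = w/W = dᵢ/dₒ; combined with 1/f = 1/dₒ + 1/dᵢ this gives dₒ = f·(1 + W/w).
dₒ = 130 mm × (1 + 509/23.5) = 130 × 22.6596 ≈ 2945.745 mm = 294.574 cm.

294.6 cm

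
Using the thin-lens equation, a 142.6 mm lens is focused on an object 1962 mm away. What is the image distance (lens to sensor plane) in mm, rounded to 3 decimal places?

153.777 mm

1/dᵢ = 1/f − 1/dₒ = 1/142.6 − 1/1962 = 0.0065029 mm⁻¹.
dᵢ = 1/0.0065029 ≈ 153.7766 mm.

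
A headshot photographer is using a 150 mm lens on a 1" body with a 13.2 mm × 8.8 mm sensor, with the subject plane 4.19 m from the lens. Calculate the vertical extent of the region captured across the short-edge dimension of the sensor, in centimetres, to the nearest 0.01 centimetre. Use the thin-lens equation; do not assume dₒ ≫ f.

dₒ: 4.19 m = 4190 mm.
Similar triangles through the lens centre give W/dₒ = h/dᵢ; with 1/f = 1/dₒ + 1/dᵢ this gives W = h·(dₒ − f)/f.
W = 8.8 mm × (4190 − 150) / 150 = 8.8 × 26.9333 ≈ 237.013 mm = 23.7013 cm.

23.70 cm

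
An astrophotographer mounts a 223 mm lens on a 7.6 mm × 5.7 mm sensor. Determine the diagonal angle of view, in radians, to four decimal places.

Sensor diagonal = √(7.6² + 5.7²) = √90.2500 ≈ 9.5000 mm.
Angle of view α = 2·arctan(d/2f) with d = 9.5000 mm and f = 223 mm.
d/2f = 0.02130; arctan(0.02130) ≈ 0.0213 rad, so α ≈ 0.0426 rad.

0.0426 rad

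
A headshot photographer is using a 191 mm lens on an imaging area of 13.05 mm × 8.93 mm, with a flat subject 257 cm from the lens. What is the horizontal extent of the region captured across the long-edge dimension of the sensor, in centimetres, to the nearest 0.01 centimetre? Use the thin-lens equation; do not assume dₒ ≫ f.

dₒ: 257 cm = 2570 mm.
Similar triangles through the lens centre give W/dₒ = w/dᵢ; with 1/f = 1/dₒ + 1/dᵢ this gives W = w·(dₒ − f)/f.
W = 13.05 mm × (2570 − 191) / 191 = 13.05 × 12.4555 ≈ 162.544 mm = 16.2544 cm.

16.25 cm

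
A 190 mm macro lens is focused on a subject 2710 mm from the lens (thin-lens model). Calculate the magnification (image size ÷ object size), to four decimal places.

Thin lens: 1/f = 1/dₒ + 1/dᵢ → 1/dᵢ = 1/190 − 1/2710 = 0.0048942 mm⁻¹, so dᵢ ≈ 204.3254 mm.
Magnification m = dᵢ/dₒ = 204.3254/2710 ≈ 0.07540.

0.0754×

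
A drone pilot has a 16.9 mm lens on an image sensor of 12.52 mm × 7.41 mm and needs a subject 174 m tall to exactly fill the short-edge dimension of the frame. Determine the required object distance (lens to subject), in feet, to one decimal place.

1302.0 ft

W: 174 m = 174000 mm.
Magnification m = h/W = dᵢ/dₒ; combined with 1/f = 1/dₒ + 1/dᵢ this gives dₒ = f·(1 + W/h).
dₒ = 16.9 mm × (1 + 174000/7.41) = 16.9 × 23482.7814 ≈ 396859.005 mm = 396859.005/304.8 ft = 1302.03 ft.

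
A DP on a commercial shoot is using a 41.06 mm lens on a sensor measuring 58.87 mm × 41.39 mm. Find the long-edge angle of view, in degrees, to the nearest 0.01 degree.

71.27°

Angle of view α = 2·arctan(w/2f) with w = 58.87 mm and f = 41.06 mm.
w/2f = 0.71688; arctan(0.71688) ≈ 35.6359°, so α ≈ 71.2718°.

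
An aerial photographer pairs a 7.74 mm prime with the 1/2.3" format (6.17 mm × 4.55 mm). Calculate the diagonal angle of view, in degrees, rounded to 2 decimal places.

52.69°

Sensor diagonal = √(6.17² + 4.55²) = √58.7714 ≈ 7.6663 mm.
Angle of view α = 2·arctan(d/2f) with d = 7.6663 mm and f = 7.74 mm.
d/2f = 0.49524; arctan(0.49524) ≈ 26.3463°, so α ≈ 52.6925°.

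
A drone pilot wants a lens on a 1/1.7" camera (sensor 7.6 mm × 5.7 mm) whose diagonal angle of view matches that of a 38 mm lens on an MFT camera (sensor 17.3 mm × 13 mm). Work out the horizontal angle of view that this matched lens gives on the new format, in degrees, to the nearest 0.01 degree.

Sensor diagonal = √(17.3² + 13²) = √468.2900 ≈ 21.6400 mm.
Sensor diagonal = √(7.6² + 5.7²) = √90.2500 ≈ 9.5000 mm.
Equal diagonal AOV ⇒ f₂ = f₁ · 9.5000/21.6400 = 38 × 0.43900 ≈ 16.6821 mm.
Horizontal AOV on the new format = 2·arctan(7.6 / (2 × 16.6821)) = 2·arctan(0.22779) ≈ 25.6648°.

25.66°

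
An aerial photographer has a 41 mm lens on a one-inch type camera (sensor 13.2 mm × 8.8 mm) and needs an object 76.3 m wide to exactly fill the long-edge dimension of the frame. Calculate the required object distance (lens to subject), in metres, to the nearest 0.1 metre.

237.0 m

W: 76.3 m = 76300 mm.
Magnification m = w/W = dᵢ/dₒ; combined with 1/f = 1/dₒ + 1/dᵢ this gives dₒ = f·(1 + W/w).
dₒ = 41 mm × (1 + 76300/13.2) = 41 × 5781.3030 ≈ 237033.424 mm = 237.033 m.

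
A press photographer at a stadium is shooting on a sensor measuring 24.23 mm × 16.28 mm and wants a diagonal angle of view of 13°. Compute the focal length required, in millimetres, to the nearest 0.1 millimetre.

Sensor diagonal = √(24.23² + 16.28²) = √852.1313 ≈ 29.1913 mm.
From α = 2·arctan(d/2f) we get f = d / (2·tan(α/2)).
With d = 29.1913 mm and α/2 = 6.5°, tan(α/2) ≈ 0.11394, so f ≈ 29.1913 / 0.22787 ≈ 128.1043 mm.

128.1 mm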